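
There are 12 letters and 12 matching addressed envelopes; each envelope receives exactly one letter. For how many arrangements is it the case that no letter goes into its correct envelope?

!12 is the nearest integer to 12!/e.
12! = 479001600, and 479001600/e ≈ 176214840.93, so !12 = 176214841.

176214841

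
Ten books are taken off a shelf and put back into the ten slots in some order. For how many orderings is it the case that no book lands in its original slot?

By inclusion-exclusion, !10 = Σ (-1)^k · 10!/k! for k=0..10
= 10! - 10!/1! + 10!/2! - 10!/3! + 10!/4! - 10!/5! + 10!/6! - 10!/7! + 10!/8! - 10!/9! + 10!/10!
= 3628800 - 3628800 + 1814400 - 604800 + 151200 - 30240 + 5040 - 720 + 90 - 10 + 1
= 1334961

1334961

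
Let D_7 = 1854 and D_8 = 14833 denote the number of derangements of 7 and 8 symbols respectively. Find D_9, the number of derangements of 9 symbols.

D_9 = (9-1)·(D_8 + D_7) = 8·(14833 + 1854) = 8·16687 = 133496.

133496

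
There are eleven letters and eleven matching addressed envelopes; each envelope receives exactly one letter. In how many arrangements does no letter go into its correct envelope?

14684570

Use !n = (n-1)(!(n-1) + !(n-2)).
!11 = 10·(1334961 + 133496) = 10·1468457 = 14684570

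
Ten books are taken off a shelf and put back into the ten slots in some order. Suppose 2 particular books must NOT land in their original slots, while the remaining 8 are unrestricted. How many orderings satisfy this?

2943360

Let A_j be the event that the j-th constrained one is fixed. By inclusion-exclusion over the 2 events:
Σ_{j=0}^{2} (-1)^j C(2,j)(10-j)!
= C(2,0)·10! - C(2,1)·9! + C(2,2)·8!
= 3628800 - 725760 + 40320
= 2943360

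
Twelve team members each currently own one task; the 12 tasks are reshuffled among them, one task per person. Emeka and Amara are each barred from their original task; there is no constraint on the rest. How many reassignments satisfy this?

Inclusion-exclusion on the 2 forbidden self-matches:
Σ_{j=0}^{2} (-1)^j C(2,j)(12-j)!
= C(2,0)·12! - C(2,1)·11! + C(2,2)·10!
= 479001600 - 79833600 + 3628800
= 402796800

402796800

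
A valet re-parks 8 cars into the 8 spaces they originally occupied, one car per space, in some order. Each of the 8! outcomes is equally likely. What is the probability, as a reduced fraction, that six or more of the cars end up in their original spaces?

Favorable outcomes: Σ_{i≥6} C(8,i)·!(8-i) = 28·1 + 8·0 + 1·1 = 29.
Total outcomes: 8! = 40320.
Probability = 29/40320 = 29/40320.

29/40320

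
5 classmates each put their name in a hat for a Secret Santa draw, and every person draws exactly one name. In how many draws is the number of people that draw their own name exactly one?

45

Pick the single fixed position: C(5,1) = 5 ways.
The remaining 4 must be deranged: !4 = 9.
Total: 5 × 9 = 45.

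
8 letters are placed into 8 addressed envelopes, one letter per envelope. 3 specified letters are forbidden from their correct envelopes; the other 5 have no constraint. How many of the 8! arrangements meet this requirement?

Inclusion-exclusion on the 3 forbidden self-matches:
Σ_{j=0}^{3} (-1)^j C(3,j)(8-j)!
= C(3,0)·8! - C(3,1)·7! + C(3,2)·6! - C(3,3)·5!
= 40320 - 15120 + 2160 - 120
= 27240

27240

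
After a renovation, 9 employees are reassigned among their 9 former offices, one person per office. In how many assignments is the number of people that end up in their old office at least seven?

Sum C(9,i)·!(9-i) for i = 7..9:
  i=7: C(9,7)·!2 = 36·1 = 36
  i=8: C(9,8)·!1 = 9·0 = 0
  i=9: C(9,9)·!0 = 1·1 = 1
Total = 37.

37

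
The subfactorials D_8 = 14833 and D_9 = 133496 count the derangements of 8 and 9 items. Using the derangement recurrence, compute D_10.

1334961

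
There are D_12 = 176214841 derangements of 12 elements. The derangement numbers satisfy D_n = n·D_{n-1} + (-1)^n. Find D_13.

2290792932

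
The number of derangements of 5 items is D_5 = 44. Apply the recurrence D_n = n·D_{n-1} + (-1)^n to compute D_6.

D_6 = 6·44 + 1 = 265.

265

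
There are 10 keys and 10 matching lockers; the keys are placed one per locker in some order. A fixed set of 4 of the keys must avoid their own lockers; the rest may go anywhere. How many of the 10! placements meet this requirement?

2399760

Inclusion-exclusion on the 4 forbidden self-matches:
Σ_{j=0}^{4} (-1)^j C(4,j)(10-j)!
= C(4,0)·10! - C(4,1)·9! + C(4,2)·8! - C(4,3)·7! + C(4,4)·6!
= 3628800 - 1451520 + 241920 - 20160 + 720
= 2399760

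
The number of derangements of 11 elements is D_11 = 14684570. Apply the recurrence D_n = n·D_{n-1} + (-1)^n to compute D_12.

D_12 = 12·14684570 + 1 = 176214841.

176214841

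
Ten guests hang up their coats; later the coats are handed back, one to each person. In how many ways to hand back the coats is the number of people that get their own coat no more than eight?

Sum C(10,i)·!(10-i) for i = 0..8:
  i=0: C(10,0)·!10 = 1·1334961 = 1334961
  i=1: C(10,1)·!9 = 10·133496 = 1334960
  i=2: C(10,2)·!8 = 45·14833 = 667485
  i=3: C(10,3)·!7 = 120·1854 = 222480
  i=4: C(10,4)·!6 = 210·265 = 55650
  i=5: C(10,5)·!5 = 252·44 = 11088
  i=6: C(10,6)·!4 = 210·9 = 1890
  i=7: C(10,7)·!3 = 120·2 = 240
  i=8: C(10,8)·!2 = 45·1 = 45
Total = 3628799.

3628799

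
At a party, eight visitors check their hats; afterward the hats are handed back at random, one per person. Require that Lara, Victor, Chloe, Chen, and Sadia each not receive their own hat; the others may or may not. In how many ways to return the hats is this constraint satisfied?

Let A_j be the event that the j-th constrained one is fixed. By inclusion-exclusion over the 5 events:
Σ_{j=0}^{5} (-1)^j C(5,j)(8-j)!
= C(5,0)·8! - C(5,1)·7! + C(5,2)·6! - C(5,3)·5! + C(5,4)·4! - C(5,5)·3!
= 40320 - 25200 + 7200 - 1200 + 120 - 6
= 21234

21234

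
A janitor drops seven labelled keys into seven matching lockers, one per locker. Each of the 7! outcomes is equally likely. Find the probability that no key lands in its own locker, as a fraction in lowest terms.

103/280

Favorable outcomes: !7 = 1854.
Total outcomes: 7! = 5040.
Probability = 1854/5040 = 103/280.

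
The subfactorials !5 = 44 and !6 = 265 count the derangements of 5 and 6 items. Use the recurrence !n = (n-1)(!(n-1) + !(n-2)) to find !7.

1854

!7 = (7-1)·(!6 + !5) = 6·(265 + 44) = 6·309 = 1854.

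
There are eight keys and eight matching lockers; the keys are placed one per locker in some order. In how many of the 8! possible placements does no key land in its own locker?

14833

!8 is the nearest integer to 8!/e.
8! = 40320, and 40320/e ≈ 14832.90, so !8 = 14833.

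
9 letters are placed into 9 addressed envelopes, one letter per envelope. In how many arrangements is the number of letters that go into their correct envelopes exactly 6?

168

Choose which 6 of the 9 are fixed: C(9,6) = 84.
The remaining 3 must be deranged: !3 = 2.
Total: 84 × 2 = 168.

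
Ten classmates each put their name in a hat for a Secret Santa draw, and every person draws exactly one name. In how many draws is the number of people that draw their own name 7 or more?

286

# with exactly i fixed is C(10,i)·!(10-i); sum over i=7..10:
  i=7: C(10,7)·!3 = 120·2 = 240
  i=8: C(10,8)·!2 = 45·1 = 45
  i=9: C(10,9)·!1 = 10·0 = 0
  i=10: C(10,10)·!0 = 1·1 = 1
Total = 286.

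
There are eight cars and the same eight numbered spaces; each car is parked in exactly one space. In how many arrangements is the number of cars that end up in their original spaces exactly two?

7420

Choose which 2 of the 8 are fixed: C(8,2) = 28.
The remaining 6 must be deranged: !6 = 265.
Total: 28 × 265 = 7420.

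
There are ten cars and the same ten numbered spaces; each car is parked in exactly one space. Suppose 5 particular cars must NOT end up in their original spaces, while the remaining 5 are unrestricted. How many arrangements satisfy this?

2170680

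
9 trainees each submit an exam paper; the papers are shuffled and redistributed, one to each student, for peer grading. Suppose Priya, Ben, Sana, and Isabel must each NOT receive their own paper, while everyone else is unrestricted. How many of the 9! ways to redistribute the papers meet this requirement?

229080

Let A_j be the event that the j-th constrained one is fixed. By inclusion-exclusion over the 4 events:
Σ_{j=0}^{4} (-1)^j C(4,j)(9-j)!
= C(4,0)·9! - C(4,1)·8! + C(4,2)·7! - C(4,3)·6! + C(4,4)·5!
= 362880 - 161280 + 30240 - 2880 + 120
= 229080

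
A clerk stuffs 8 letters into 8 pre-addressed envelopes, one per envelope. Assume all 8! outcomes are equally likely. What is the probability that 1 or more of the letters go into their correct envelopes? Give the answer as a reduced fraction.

Favorable outcomes: Σ_{i≥1} C(8,i)·!(8-i) = 8·1854 + 28·265 + 56·44 + 70·9 + 56·2 + 28·1 + 8·0 + 1·1 = 25487.
Total outcomes: 8! = 40320.
Probability = 25487/40320 = 3641/5760.

3641/5760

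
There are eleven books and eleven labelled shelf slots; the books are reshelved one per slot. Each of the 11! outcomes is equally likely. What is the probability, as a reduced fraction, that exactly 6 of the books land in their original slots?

Favorable outcomes: C(11,6)·!5 = 462·44 = 20328.
Total outcomes: 11! = 39916800.
Probability = 20328/39916800 = 11/21600.

11/21600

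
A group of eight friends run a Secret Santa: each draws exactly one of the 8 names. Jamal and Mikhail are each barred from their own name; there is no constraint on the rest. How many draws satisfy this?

Inclusion-exclusion on the 2 forbidden self-matches:
Σ_{j=0}^{2} (-1)^j C(2,j)(8-j)!
= C(2,0)·8! - C(2,1)·7! + C(2,2)·6!
= 40320 - 10080 + 720
= 30960

30960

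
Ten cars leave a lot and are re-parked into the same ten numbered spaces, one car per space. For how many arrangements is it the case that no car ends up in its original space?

1334961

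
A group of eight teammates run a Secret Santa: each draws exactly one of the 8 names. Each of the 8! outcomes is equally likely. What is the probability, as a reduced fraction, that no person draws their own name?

2119/5760

Favorable outcomes: !8 = 14833.
Total outcomes: 8! = 40320.
Probability = 14833/40320 = 2119/5760.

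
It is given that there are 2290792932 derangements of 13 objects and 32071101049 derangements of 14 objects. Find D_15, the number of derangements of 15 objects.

D_15 = (15-1)·(D_14 + D_13) = 14·(32071101049 + 2290792932) = 14·34361893981 = 481066515734.

481066515734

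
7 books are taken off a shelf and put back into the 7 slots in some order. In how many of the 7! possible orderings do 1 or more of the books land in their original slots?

# with exactly i fixed is C(7,i)·!(7-i); sum over i=1..7:
  i=1: C(7,1)·!6 = 7·265 = 1855
  i=2: C(7,2)·!5 = 21·44 = 924
  i=3: C(7,3)·!4 = 35·9 = 315
  i=4: C(7,4)·!3 = 35·2 = 70
  i=5: C(7,5)·!2 = 21·1 = 21
  i=6: C(7,6)·!1 = 7·0 = 0
  i=7: C(7,7)·!0 = 1·1 = 1
Total = 3186.

3186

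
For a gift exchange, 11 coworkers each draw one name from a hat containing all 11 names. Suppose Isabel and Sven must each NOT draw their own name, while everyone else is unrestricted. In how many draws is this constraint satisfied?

33022080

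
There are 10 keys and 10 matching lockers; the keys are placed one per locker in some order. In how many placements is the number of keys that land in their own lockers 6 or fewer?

3628514

Sum C(10,i)·!(10-i) for i = 0..6:
  i=0: C(10,0)·!10 = 1·1334961 = 1334961
  i=1: C(10,1)·!9 = 10·133496 = 1334960
  i=2: C(10,2)·!8 = 45·14833 = 667485
  i=3: C(10,3)·!7 = 120·1854 = 222480
  i=4: C(10,4)·!6 = 210·265 = 55650
  i=5: C(10,5)·!5 = 252·44 = 11088
  i=6: C(10,6)·!4 = 210·9 = 1890
Total = 3628514.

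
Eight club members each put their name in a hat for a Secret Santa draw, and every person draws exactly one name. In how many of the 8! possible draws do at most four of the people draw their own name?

40179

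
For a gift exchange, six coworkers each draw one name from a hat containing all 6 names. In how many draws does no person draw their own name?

265

Use !n = (n-1)(!(n-1) + !(n-2)).
!6 = 5·(44 + 9) = 5·53 = 265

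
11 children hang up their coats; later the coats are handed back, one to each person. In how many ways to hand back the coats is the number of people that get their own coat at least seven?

3356

# with exactly i fixed is C(11,i)·!(11-i); sum over i=7..11:
  i=7: C(11,7)·!4 = 330·9 = 2970
  i=8: C(11,8)·!3 = 165·2 = 330
  i=9: C(11,9)·!2 = 55·1 = 55
  i=10: C(11,10)·!1 = 11·0 = 0
  i=11: C(11,11)·!0 = 1·1 = 1
Total = 3356.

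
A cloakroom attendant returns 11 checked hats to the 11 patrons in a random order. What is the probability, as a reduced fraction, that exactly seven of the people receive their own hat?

Favorable outcomes: C(11,7)·!4 = 330·9 = 2970.
Total outcomes: 11! = 39916800.
Probability = 2970/39916800 = 1/13440.

1/13440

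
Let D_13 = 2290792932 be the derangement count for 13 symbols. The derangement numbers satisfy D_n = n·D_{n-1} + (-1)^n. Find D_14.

32071101049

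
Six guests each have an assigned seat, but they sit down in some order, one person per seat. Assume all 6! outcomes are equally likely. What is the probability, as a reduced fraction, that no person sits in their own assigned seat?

53/144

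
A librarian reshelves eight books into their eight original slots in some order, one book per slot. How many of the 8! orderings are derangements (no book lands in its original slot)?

14833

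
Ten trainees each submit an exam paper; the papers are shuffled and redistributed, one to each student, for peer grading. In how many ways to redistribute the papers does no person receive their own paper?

!10 is the nearest integer to 10!/e.
10! = 3628800, and 3628800/e ≈ 1334960.92, so !10 = 1334961.

1334961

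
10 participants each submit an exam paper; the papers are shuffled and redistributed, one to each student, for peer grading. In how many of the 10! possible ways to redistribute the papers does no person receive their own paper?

!10 is the nearest integer to 10!/e.
10! = 3628800, and 3628800/e ≈ 1334960.92, so !10 = 1334961.

1334961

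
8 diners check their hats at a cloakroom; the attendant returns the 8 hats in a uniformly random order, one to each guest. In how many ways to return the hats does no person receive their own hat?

By inclusion-exclusion, !8 = Σ (-1)^k · 8!/k! for k=0..8
= 8! - 8!/1! + 8!/2! - 8!/3! + 8!/4! - 8!/5! + 8!/6! - 8!/7! + 8!/8!
= 40320 - 40320 + 20160 - 6720 + 1680 - 336 + 56 - 8 + 1
= 14833

14833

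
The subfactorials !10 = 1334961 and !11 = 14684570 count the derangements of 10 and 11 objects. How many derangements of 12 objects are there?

176214841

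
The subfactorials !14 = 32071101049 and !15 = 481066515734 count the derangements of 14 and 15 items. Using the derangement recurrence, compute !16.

7697064251745

!16 = (16-1)·(!15 + !14) = 15·(481066515734 + 32071101049) = 15·513137616783 = 7697064251745.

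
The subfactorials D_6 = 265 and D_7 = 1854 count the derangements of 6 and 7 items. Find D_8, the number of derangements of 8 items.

D_8 = (8-1)·(D_7 + D_6) = 7·(1854 + 265) = 7·2119 = 14833.

14833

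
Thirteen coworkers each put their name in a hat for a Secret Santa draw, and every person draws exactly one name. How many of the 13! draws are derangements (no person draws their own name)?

The number of derangements of 13 is !13 = Σ_{k=0}^{13} (-1)^k·13!/k!
= 13! - 13!/1! + 13!/2! - 13!/3! + 13!/4! - 13!/5! + 13!/6! - 13!/7! + 13!/8! - 13!/9! + 13!/10! - 13!/11! + 13!/12! - 13!/13!
= 6227020800 - 6227020800 + 3113510400 - 1037836800 + 259459200 - 51891840 + 8648640 - 1235520 + 154440 - 17160 + 1716 - 156 + 13 - 1
= 2290792932

2290792932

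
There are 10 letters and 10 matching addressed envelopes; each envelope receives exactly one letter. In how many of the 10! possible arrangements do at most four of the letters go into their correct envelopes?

Sum C(10,i)·!(10-i) for i = 0..4:
  i=0: C(10,0)·!10 = 1·1334961 = 1334961
  i=1: C(10,1)·!9 = 10·133496 = 1334960
  i=2: C(10,2)·!8 = 45·14833 = 667485
  i=3: C(10,3)·!7 = 120·1854 = 222480
  i=4: C(10,4)·!6 = 210·265 = 55650
Total = 3615536.

3615536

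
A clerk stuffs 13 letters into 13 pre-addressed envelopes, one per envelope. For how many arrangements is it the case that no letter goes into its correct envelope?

!13 is the nearest integer to 13!/e.
13! = 6227020800, and 6227020800/e ≈ 2290792932.07, so !13 = 2290792932.

2290792932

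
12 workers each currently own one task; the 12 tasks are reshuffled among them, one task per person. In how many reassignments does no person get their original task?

Recurrence: !12 = 11·(!11 + !10).
!12 = 11·(14684570 + 1334961) = 11·16019531 = 176214841

176214841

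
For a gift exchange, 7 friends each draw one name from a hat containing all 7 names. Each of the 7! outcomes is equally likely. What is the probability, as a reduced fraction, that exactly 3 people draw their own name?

Favorable outcomes: C(7,3)·!4 = 35·9 = 315.
Total outcomes: 7! = 5040.
Probability = 315/5040 = 1/16.

1/16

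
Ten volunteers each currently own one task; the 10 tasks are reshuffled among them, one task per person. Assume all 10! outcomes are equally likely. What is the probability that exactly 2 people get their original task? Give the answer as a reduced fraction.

2119/11520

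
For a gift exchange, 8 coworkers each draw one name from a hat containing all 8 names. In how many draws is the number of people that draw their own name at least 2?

10655

Sum C(8,i)·!(8-i) for i = 2..8:
  i=2: C(8,2)·!6 = 28·265 = 7420
  i=3: C(8,3)·!5 = 56·44 = 2464
  i=4: C(8,4)·!4 = 70·9 = 630
  i=5: C(8,5)·!3 = 56·2 = 112
  i=6: C(8,6)·!2 = 28·1 = 28
  i=7: C(8,7)·!1 = 8·0 = 0
  i=8: C(8,8)·!0 = 1·1 = 1
Total = 10655.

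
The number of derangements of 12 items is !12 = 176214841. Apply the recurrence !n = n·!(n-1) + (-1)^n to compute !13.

!13 = 13·176214841 - 1 = 2290792932.

2290792932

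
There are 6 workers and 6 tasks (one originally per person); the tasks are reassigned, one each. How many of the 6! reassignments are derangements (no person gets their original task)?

265

By inclusion-exclusion, !6 = Σ (-1)^k · 6!/k! for k=0..6
= 6! - 6!/1! + 6!/2! - 6!/3! + 6!/4! - 6!/5! + 6!/6!
= 720 - 720 + 360 - 120 + 30 - 6 + 1
= 265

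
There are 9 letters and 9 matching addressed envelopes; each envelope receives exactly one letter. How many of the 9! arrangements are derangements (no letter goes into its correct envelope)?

133496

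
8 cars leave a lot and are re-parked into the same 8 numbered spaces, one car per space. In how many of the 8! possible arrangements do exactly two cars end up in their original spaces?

Pick the 2 fixed positions: C(8,2) = 28 ways.
The other 6 form a derangement: !6 = 265.
Total: 28 × 265 = 7420.

7420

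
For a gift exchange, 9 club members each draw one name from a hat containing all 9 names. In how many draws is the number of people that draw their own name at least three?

Sum C(9,i)·!(9-i) for i = 3..9:
  i=3: C(9,3)·!6 = 84·265 = 22260
  i=4: C(9,4)·!5 = 126·44 = 5544
  i=5: C(9,5)·!4 = 126·9 = 1134
  i=6: C(9,6)·!3 = 84·2 = 168
  i=7: C(9,7)·!2 = 36·1 = 36
  i=8: C(9,8)·!1 = 9·0 = 0
  i=9: C(9,9)·!0 = 1·1 = 1
Total = 29143.

29143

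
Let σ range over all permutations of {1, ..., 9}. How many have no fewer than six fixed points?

# with exactly i fixed is C(9,i)·!(9-i); sum over i=6..9:
  i=6: C(9,6)·!3 = 84·2 = 168
  i=7: C(9,7)·!2 = 36·1 = 36
  i=8: C(9,8)·!1 = 9·0 = 0
  i=9: C(9,9)·!0 = 1·1 = 1
Total = 205.

205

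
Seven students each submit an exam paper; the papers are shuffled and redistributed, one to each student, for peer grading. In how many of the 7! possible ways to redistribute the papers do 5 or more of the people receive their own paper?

# with exactly i fixed is C(7,i)·!(7-i); sum over i=5..7:
  i=5: C(7,5)·!2 = 21·1 = 21
  i=6: C(7,6)·!1 = 7·0 = 0
  i=7: C(7,7)·!0 = 1·1 = 1
Total = 22.

22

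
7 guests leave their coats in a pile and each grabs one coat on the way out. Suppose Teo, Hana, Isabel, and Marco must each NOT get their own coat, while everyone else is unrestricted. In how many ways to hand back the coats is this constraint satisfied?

2790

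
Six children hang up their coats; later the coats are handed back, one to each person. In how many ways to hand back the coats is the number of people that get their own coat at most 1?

# with exactly i fixed is C(6,i)·!(6-i); sum over i=0..1:
  i=0: C(6,0)·!6 = 1·265 = 265
  i=1: C(6,1)·!5 = 6·44 = 264
Total = 529.

529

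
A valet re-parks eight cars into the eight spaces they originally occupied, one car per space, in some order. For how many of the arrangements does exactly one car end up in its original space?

14832

Pick the single fixed position: C(8,1) = 8 ways.
The other 7 form a derangement: !7 = 1854.
Total: 8 × 1854 = 14832.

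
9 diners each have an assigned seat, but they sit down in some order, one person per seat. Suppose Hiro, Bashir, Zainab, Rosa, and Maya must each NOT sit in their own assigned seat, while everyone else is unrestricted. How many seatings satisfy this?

205056

Inclusion-exclusion on the 5 forbidden self-matches:
Σ_{j=0}^{5} (-1)^j C(5,j)(9-j)!
= C(5,0)·9! - C(5,1)·8! + C(5,2)·7! - C(5,3)·6! + C(5,4)·5! - C(5,5)·4!
= 362880 - 201600 + 50400 - 7200 + 600 - 24
= 205056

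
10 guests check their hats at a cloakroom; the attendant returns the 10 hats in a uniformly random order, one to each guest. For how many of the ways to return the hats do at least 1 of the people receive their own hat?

2293839

# with exactly i fixed is C(10,i)·!(10-i); sum over i=1..10:
  i=1: C(10,1)·!9 = 10·133496 = 1334960
  i=2: C(10,2)·!8 = 45·14833 = 667485
  i=3: C(10,3)·!7 = 120·1854 = 222480
  i=4: C(10,4)·!6 = 210·265 = 55650
  i=5: C(10,5)·!5 = 252·44 = 11088
  i=6: C(10,6)·!4 = 210·9 = 1890
  i=7: C(10,7)·!3 = 120·2 = 240
  i=8: C(10,8)·!2 = 45·1 = 45
  i=9: C(10,9)·!1 = 10·0 = 0
  i=10: C(10,10)·!0 = 1·1 = 1
Total = 2293839.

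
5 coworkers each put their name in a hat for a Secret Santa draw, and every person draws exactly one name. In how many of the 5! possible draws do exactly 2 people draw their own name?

20

Pick the 2 fixed positions: C(5,2) = 10 ways.
The other 3 form a derangement: !3 = 2.
Total: 10 × 2 = 20.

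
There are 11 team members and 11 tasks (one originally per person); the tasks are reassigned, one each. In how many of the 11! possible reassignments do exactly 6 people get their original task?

Choose which 6 of the 11 are fixed: C(11,6) = 462.
The other 5 form a derangement: !5 = 44.
Total: 462 × 44 = 20328.

20328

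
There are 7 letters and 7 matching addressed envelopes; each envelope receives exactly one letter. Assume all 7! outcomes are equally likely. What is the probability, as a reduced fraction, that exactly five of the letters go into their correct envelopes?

Favorable outcomes: C(7,5)·!2 = 21·1 = 21.
Total outcomes: 7! = 5040.
Probability = 21/5040 = 1/240.

1/240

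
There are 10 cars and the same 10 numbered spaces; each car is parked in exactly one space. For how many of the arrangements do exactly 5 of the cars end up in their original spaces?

11088

Pick the 5 fixed positions: C(10,5) = 252 ways.
The other 5 form a derangement: !5 = 44.
Total: 252 × 44 = 11088.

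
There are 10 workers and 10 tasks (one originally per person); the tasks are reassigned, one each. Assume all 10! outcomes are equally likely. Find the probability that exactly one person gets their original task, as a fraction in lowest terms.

Favorable outcomes: C(10,1)·!9 = 10·133496 = 1334960.
Total outcomes: 10! = 3628800.
Probability = 1334960/3628800 = 16687/45360.

16687/45360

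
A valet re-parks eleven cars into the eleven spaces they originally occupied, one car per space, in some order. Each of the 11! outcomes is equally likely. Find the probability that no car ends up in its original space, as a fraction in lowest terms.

Favorable outcomes: !11 = 14684570.
Total outcomes: 11! = 39916800.
Probability = 14684570/39916800 = 1468457/3991680.

1468457/3991680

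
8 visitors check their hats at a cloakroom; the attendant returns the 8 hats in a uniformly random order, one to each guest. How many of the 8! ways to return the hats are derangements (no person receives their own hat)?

14833

!8 is the nearest integer to 8!/e.
8! = 40320, and 40320/e ≈ 14832.90, so !8 = 14833.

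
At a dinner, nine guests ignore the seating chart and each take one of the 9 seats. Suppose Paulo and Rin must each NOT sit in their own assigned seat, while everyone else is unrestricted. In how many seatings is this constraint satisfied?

287280

Let A_j be the event that the j-th constrained one is fixed. By inclusion-exclusion over the 2 events:
Σ_{j=0}^{2} (-1)^j C(2,j)(9-j)!
= C(2,0)·9! - C(2,1)·8! + C(2,2)·7!
= 362880 - 80640 + 5040
= 287280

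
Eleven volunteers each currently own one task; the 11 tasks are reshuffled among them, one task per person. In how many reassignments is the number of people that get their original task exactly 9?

55

Pick the 9 fixed positions: C(11,9) = 55 ways.
The remaining 2 must be deranged: !2 = 1.
Total: 55 × 1 = 55.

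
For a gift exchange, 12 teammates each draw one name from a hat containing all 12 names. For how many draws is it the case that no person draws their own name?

Use !n = n·!(n-1) + (-1)^n.
!12 = 12·14684570 + 1 = 176214841

176214841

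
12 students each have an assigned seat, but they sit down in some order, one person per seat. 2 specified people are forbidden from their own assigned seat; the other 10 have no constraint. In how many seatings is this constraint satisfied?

402796800

Inclusion-exclusion on the 2 forbidden self-matches:
Σ_{j=0}^{2} (-1)^j C(2,j)(12-j)!
= C(2,0)·12! - C(2,1)·11! + C(2,2)·10!
= 479001600 - 79833600 + 3628800
= 402796800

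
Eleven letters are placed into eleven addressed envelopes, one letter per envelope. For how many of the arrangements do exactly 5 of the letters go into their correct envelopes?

Choose which 5 of the 11 are fixed: C(11,5) = 462.
The other 6 form a derangement: !6 = 265.
Total: 462 × 265 = 122430.

122430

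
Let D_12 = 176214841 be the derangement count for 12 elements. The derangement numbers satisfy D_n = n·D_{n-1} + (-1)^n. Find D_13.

2290792932

D_13 = 13·176214841 - 1 = 2290792932.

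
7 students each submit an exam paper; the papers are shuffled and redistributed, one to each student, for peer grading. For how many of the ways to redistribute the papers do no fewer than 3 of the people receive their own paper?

# with exactly i fixed is C(7,i)·!(7-i); sum over i=3..7:
  i=3: C(7,3)·!4 = 35·9 = 315
  i=4: C(7,4)·!3 = 35·2 = 70
  i=5: C(7,5)·!2 = 21·1 = 21
  i=6: C(7,6)·!1 = 7·0 = 0
  i=7: C(7,7)·!0 = 1·1 = 1
Total = 407.

407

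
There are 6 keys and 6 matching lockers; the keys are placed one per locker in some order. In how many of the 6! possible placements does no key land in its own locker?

!6 = 6! · Σ_{k=0}^{6} (-1)^k/k!
= 6! - 6!/1! + 6!/2! - 6!/3! + 6!/4! - 6!/5! + 6!/6!
= 720 - 720 + 360 - 120 + 30 - 6 + 1
= 265

265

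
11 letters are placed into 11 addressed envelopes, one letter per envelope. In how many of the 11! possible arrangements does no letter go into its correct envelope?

14684570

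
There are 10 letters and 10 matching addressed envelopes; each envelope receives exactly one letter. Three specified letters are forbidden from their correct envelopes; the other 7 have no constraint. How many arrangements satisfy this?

2656080

Inclusion-exclusion on the 3 forbidden self-matches:
Σ_{j=0}^{3} (-1)^j C(3,j)(10-j)!
= C(3,0)·10! - C(3,1)·9! + C(3,2)·8! - C(3,3)·7!
= 3628800 - 1088640 + 120960 - 5040
= 2656080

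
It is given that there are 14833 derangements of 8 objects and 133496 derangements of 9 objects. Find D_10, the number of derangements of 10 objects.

D_10 = (10-1)·(D_9 + D_8) = 9·(133496 + 14833) = 9·148329 = 1334961.

1334961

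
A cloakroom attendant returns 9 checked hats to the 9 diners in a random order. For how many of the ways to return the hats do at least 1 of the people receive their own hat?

Sum C(9,i)·!(9-i) for i = 1..9:
  i=1: C(9,1)·!8 = 9·14833 = 133497
  i=2: C(9,2)·!7 = 36·1854 = 66744
  i=3: C(9,3)·!6 = 84·265 = 22260
  i=4: C(9,4)·!5 = 126·44 = 5544
  i=5: C(9,5)·!4 = 126·9 = 1134
  i=6: C(9,6)·!3 = 84·2 = 168
  i=7: C(9,7)·!2 = 36·1 = 36
  i=8: C(9,8)·!1 = 9·0 = 0
  i=9: C(9,9)·!0 = 1·1 = 1
Total = 229384.

229384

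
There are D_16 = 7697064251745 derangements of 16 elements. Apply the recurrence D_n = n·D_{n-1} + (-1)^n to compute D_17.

130850092279664

D_17 = 17·7697064251745 - 1 = 130850092279664.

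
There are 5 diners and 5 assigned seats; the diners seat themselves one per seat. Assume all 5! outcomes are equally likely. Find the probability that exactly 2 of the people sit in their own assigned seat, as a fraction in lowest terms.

Favorable outcomes: C(5,2)·!3 = 10·2 = 20.
Total outcomes: 5! = 120.
Probability = 20/120 = 1/6.

1/6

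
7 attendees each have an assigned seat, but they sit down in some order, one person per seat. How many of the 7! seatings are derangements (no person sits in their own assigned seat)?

1854

Use !n = (n-1)(!(n-1) + !(n-2)).
!7 = 6·(265 + 44) = 6·309 = 1854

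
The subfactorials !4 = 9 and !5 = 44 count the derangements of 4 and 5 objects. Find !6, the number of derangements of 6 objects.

265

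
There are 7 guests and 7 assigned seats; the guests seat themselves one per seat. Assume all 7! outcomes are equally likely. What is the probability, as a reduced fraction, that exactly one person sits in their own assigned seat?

53/144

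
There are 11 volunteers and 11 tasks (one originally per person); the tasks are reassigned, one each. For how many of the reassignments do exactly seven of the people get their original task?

2970

Choose which 7 of the 11 are fixed: C(11,7) = 330.
The remaining 4 must be deranged: !4 = 9.
Total: 330 × 9 = 2970.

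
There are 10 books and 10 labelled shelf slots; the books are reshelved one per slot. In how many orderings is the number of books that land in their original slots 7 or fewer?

3628754

Sum C(10,i)·!(10-i) for i = 0..7:
  i=0: C(10,0)·!10 = 1·1334961 = 1334961
  i=1: C(10,1)·!9 = 10·133496 = 1334960
  i=2: C(10,2)·!8 = 45·14833 = 667485
  i=3: C(10,3)·!7 = 120·1854 = 222480
  i=4: C(10,4)·!6 = 210·265 = 55650
  i=5: C(10,5)·!5 = 252·44 = 11088
  i=6: C(10,6)·!4 = 210·9 = 1890
  i=7: C(10,7)·!3 = 120·2 = 240
Total = 3628754.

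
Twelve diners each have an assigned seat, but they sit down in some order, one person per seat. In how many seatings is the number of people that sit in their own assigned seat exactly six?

Choose which 6 of the 12 are fixed: C(12,6) = 924.
The other 6 form a derangement: !6 = 265.
Total: 924 × 265 = 244860.

244860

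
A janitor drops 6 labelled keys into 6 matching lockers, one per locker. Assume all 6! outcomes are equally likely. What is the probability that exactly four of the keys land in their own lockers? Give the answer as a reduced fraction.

1/48

Favorable outcomes: C(6,4)·!2 = 15·1 = 15.
Total outcomes: 6! = 720.
Probability = 15/720 = 1/48.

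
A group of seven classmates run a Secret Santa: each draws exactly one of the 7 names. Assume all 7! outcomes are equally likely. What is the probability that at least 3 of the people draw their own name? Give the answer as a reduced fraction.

407/5040

Favorable outcomes: Σ_{i≥3} C(7,i)·!(7-i) = 35·9 + 35·2 + 21·1 + 7·0 + 1·1 = 407.
Total outcomes: 7! = 5040.
Probability = 407/5040 = 407/5040.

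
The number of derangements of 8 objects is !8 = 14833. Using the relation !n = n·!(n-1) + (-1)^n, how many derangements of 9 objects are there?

133496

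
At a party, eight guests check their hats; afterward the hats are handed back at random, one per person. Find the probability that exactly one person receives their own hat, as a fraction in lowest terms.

103/280

Favorable outcomes: C(8,1)·!7 = 8·1854 = 14832.
Total outcomes: 8! = 40320.
Probability = 14832/40320 = 103/280.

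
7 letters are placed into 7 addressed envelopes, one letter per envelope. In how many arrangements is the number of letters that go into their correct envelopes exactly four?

70

Pick the 4 fixed positions: C(7,4) = 35 ways.
The other 3 form a derangement: !3 = 2.
Total: 35 × 2 = 70.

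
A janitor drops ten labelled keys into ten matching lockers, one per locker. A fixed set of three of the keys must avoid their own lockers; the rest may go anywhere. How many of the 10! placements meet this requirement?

2656080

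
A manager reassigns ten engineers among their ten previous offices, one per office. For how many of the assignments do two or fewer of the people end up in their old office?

Sum C(10,i)·!(10-i) for i = 0..2:
  i=0: C(10,0)·!10 = 1·1334961 = 1334961
  i=1: C(10,1)·!9 = 10·133496 = 1334960
  i=2: C(10,2)·!8 = 45·14833 = 667485
Total = 3337406.

3337406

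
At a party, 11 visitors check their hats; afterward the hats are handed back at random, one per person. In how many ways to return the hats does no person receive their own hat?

14684570

Use !n = n·!(n-1) + (-1)^n.
!11 = 11·1334961 - 1 = 14684570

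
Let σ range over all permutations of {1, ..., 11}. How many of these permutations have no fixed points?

The number of derangements of 11 is !11 = Σ_{k=0}^{11} (-1)^k·11!/k!
= 11! - 11!/1! + 11!/2! - 11!/3! + 11!/4! - 11!/5! + 11!/6! - 11!/7! + 11!/8! - 11!/9! + 11!/10! - 11!/11!
= 39916800 - 39916800 + 19958400 - 6652800 + 1663200 - 332640 + 55440 - 7920 + 990 - 110 + 11 - 1
= 14684570

14684570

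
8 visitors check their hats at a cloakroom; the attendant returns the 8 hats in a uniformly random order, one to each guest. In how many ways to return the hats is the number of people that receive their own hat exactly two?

7420

Pick the 2 fixed positions: C(8,2) = 28 ways.
The other 6 form a derangement: !6 = 265.
Total: 28 × 265 = 7420.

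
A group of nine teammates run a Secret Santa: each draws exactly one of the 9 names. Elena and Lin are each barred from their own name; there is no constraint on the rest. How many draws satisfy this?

Inclusion-exclusion on the 2 forbidden self-matches:
Σ_{j=0}^{2} (-1)^j C(2,j)(9-j)!
= C(2,0)·9! - C(2,1)·8! + C(2,2)·7!
= 362880 - 80640 + 5040
= 287280

287280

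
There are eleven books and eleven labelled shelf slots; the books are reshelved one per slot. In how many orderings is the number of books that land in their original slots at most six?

39913444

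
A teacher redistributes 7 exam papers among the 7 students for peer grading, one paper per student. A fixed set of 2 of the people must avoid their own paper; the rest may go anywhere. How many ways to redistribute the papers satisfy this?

3720

Let A_j be the event that the j-th constrained one is fixed. By inclusion-exclusion over the 2 events:
Σ_{j=0}^{2} (-1)^j C(2,j)(7-j)!
= C(2,0)·7! - C(2,1)·6! + C(2,2)·5!
= 5040 - 1440 + 120
= 3720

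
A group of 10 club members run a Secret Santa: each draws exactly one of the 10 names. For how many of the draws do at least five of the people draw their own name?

13264

Sum C(10,i)·!(10-i) for i = 5..10:
  i=5: C(10,5)·!5 = 252·44 = 11088
  i=6: C(10,6)·!4 = 210·9 = 1890
  i=7: C(10,7)·!3 = 120·2 = 240
  i=8: C(10,8)·!2 = 45·1 = 45
  i=9: C(10,9)·!1 = 10·0 = 0
  i=10: C(10,10)·!0 = 1·1 = 1
Total = 13264.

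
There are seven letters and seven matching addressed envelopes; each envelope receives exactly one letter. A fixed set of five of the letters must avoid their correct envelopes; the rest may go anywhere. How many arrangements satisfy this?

2428

Inclusion-exclusion on the 5 forbidden self-matches:
Σ_{j=0}^{5} (-1)^j C(5,j)(7-j)!
= C(5,0)·7! - C(5,1)·6! + C(5,2)·5! - C(5,3)·4! + C(5,4)·3! - C(5,5)·2!
= 5040 - 3600 + 1200 - 240 + 30 - 2
= 2428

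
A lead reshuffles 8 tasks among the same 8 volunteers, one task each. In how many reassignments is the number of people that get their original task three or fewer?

39549

# with exactly i fixed is C(8,i)·!(8-i); sum over i=0..3:
  i=0: C(8,0)·!8 = 1·14833 = 14833
  i=1: C(8,1)·!7 = 8·1854 = 14832
  i=2: C(8,2)·!6 = 28·265 = 7420
  i=3: C(8,3)·!5 = 56·44 = 2464
Total = 39549.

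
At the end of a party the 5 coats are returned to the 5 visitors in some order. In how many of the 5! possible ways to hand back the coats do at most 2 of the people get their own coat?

Sum C(5,i)·!(5-i) for i = 0..2:
  i=0: C(5,0)·!5 = 1·44 = 44
  i=1: C(5,1)·!4 = 5·9 = 45
  i=2: C(5,2)·!3 = 10·2 = 20
Total = 109.

109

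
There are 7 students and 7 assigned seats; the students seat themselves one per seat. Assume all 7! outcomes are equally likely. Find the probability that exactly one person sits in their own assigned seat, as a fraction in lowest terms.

Favorable outcomes: C(7,1)·!6 = 7·265 = 1855.
Total outcomes: 7! = 5040.
Probability = 1855/5040 = 53/144.

53/144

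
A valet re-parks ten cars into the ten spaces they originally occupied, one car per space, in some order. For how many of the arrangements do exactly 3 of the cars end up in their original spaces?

Choose which 3 of the 10 are fixed: C(10,3) = 120.
The other 7 form a derangement: !7 = 1854.
Total: 120 × 1854 = 222480.

222480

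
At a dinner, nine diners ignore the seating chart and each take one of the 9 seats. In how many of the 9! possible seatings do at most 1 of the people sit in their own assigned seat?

# with exactly i fixed is C(9,i)·!(9-i); sum over i=0..1:
  i=0: C(9,0)·!9 = 1·133496 = 133496
  i=1: C(9,1)·!8 = 9·14833 = 133497
Total = 266993.

266993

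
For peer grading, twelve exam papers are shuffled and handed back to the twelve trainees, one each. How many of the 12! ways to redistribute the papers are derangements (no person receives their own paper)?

176214841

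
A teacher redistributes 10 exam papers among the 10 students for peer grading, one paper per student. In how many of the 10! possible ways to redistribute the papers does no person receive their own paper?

Use !n = (n-1)(!(n-1) + !(n-2)).
!10 = 9·(133496 + 14833) = 9·148329 = 1334961

1334961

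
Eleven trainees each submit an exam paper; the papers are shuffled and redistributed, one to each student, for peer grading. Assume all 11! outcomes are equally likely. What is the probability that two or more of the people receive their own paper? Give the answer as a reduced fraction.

Favorable outcomes: Σ_{i≥2} C(11,i)·!(11-i) = 55·133496 + 165·14833 + 330·1854 + 462·265 + 462·44 + 330·9 + 165·2 + 55·1 + 11·0 + 1·1 = 10547659.
Total outcomes: 11! = 39916800.
Probability = 10547659/39916800 = 10547659/39916800.

10547659/39916800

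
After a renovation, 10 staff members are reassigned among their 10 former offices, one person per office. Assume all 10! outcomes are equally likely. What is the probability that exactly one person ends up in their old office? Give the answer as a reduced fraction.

16687/45360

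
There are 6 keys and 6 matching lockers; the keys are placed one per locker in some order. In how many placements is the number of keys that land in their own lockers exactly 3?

40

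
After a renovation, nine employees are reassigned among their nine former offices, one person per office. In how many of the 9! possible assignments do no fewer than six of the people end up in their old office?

# with exactly i fixed is C(9,i)·!(9-i); sum over i=6..9:
  i=6: C(9,6)·!3 = 84·2 = 168
  i=7: C(9,7)·!2 = 36·1 = 36
  i=8: C(9,8)·!1 = 9·0 = 0
  i=9: C(9,9)·!0 = 1·1 = 1
Total = 205.

205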